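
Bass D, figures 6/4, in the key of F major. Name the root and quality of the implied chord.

G minor

The figures 6/4 indicate a triad in second inversion.
In second inversion the root lies a fourth above the bass: a fourth above D in F major is G.
The chord tones are D, G, Bb, giving G minor.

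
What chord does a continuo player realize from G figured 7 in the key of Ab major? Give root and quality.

The figures 7 indicate a seventh chord in root position.
In root position the bass is the root, so the root is G.
The chord tones are G, Bb, Db, F, giving G half-diminished seventh.

G half-diminished seventh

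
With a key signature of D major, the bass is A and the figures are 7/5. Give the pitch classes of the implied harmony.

The written figures 7/5 are shorthand for 7/5/3: the 3 is implied.
A third above A in this key is C#.
A fifth above A in this key is E.
A seventh above A in this key is G.
Together with the bass A, this spells A dominant seventh in root position.

A, C#, E, G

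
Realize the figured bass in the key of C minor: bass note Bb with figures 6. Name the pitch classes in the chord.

Bb, D, G

The written figures 6 are shorthand for 6/3: the 3 is implied.
A third above Bb in this key is D.
A sixth above Bb in this key is G.
Together with the bass Bb, this spells G minor in first inversion.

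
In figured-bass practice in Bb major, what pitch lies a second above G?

A

Counting 1 letter step above G lands on A; in Bb major, that letter is A.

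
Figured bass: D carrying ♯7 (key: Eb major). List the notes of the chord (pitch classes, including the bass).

D, F, Ab, C#

The written figures ♯7 are shorthand for 7/5/3: the 5/3 are implied.
A third above D in this key is F.
A fifth above D in this key is Ab.
A seventh above D in this key is C, raised to C# by the sharp.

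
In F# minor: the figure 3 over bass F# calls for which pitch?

A

Counting 2 letter steps above F# lands on A; in F# minor, that letter is A.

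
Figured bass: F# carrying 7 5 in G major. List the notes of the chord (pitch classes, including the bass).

The written figures 7 5 are shorthand for 7/5/3: the 3 is implied.
A third above F# in this key is A.
A fifth above F# in this key is C.
A seventh above F# in this key is E.
Together with the bass F#, this spells F# half-diminished seventh in root position.

F#, A, C, E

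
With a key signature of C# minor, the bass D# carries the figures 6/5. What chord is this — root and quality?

The figures 6/5 indicate a seventh chord in first inversion.
In first inversion the root lies a sixth above the bass: a sixth above D# in C# minor is B.
The chord tones are D#, F#, A, B, giving B dominant seventh.

B dominant seventh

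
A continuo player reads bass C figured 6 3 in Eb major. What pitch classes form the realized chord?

C, Eb, Ab

A third above C in this key is Eb.
A sixth above C in this key is Ab.
Together with the bass C, this spells Ab major in first inversion.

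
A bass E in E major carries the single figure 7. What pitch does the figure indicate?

Counting 6 letter steps above E lands on D; in E major, that letter is D#.

D#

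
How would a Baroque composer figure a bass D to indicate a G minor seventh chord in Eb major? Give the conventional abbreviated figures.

4/3

D is the fifth of G minor seventh, so the chord is in second inversion.
A seventh chord in second inversion is figured 6/4/3, conventionally abbreviated 4/3.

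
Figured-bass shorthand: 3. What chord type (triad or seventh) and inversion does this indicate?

triad, root position

3 is shorthand for 5/3.
Intervals of 5/3 above the bass form a triad; the bass is the root, so this is root position.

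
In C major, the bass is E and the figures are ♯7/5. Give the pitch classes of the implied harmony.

E, G, B, D#

The written figures ♯7/5 are shorthand for 7/5/3: the 3 is implied.
A third above E in this key is G.
A fifth above E in this key is B.
A seventh above E in this key is D, raised to D# by the sharp.
Together with the bass E, this spells E minor-major seventh in root position.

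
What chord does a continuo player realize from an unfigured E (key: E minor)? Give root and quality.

An unfigured bass indicates a triad in root position.
In root position the bass is the root, so the root is E.
The chord tones are E, G, B, giving E minor.

E minor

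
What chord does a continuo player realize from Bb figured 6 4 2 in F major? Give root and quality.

C dominant seventh

The figures 6 4 2 indicate a seventh chord in third inversion.
In third inversion the root lies a second above the bass: a second above Bb in F major is C.
The chord tones are Bb, C, E, G, giving C dominant seventh.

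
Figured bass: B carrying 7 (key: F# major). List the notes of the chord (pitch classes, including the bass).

B, D#, F#, A#

The written figures 7 are shorthand for 7/5/3: the 5/3 are implied.
A third above B in this key is D#.
A fifth above B in this key is F#.
A seventh above B in this key is A#.
Together with the bass B, this spells B major seventh in root position.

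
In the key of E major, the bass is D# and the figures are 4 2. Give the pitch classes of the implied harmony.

D#, E, G#, B

The written figures 4 2 are shorthand for 6/4/2: the 6 is implied.
A second above D# in this key is E.
A fourth above D# in this key is G#.
A sixth above D# in this key is B.
Together with the bass D#, this spells E major seventh in third inversion.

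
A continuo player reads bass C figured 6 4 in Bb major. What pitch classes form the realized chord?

A fourth above C in this key is F.
A sixth above C in this key is A.
Together with the bass C, this spells F major in second inversion.

C, F, A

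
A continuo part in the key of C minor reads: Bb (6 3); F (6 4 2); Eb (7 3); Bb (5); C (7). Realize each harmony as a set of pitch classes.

Bb (6/3): Bb, D, G.
F (6/4/2): F, G, Bb, D.
Eb (7/5/3): Eb, G, Bb, D.
Bb (5/3): Bb, D, F.
C (7/5/3): C, Eb, G, Bb.

Bb, D, G | F, G, Bb, D | Eb, G, Bb, D | Bb, D, F | C, Eb, G, Bb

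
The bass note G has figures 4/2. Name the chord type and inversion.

4/2 is shorthand for 6/4/2.
Intervals of 6/4/2 above the bass form a seventh chord; the bass is the seventh, so this is third inversion.

seventh chord, third inversion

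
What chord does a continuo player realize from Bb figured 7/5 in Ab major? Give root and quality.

The figures 7/5 indicate a seventh chord in root position.
In root position the bass is the root, so the root is Bb.
The chord tones are Bb, Db, F, Ab, giving Bb minor seventh.

Bb minor seventh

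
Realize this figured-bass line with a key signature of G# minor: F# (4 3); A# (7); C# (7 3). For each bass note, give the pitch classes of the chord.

F#, A#, B, D# | A#, C#, E, G# | C#, E, G#, B

F# (6/4/3): F#, A#, B, D#.
A# (7/5/3): A#, C#, E, G#.
C# (7/5/3): C#, E, G#, B.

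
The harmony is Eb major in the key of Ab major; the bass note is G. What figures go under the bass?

6

G is the third of Eb major, so the chord is in first inversion.
A triad in first inversion is figured 6/3, conventionally abbreviated 6.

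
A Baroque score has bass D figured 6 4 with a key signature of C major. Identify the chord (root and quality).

G major

The figures 6 4 indicate a triad in second inversion.
In second inversion the root lies a fourth above the bass: a fourth above D in C major is G.
The chord tones are D, G, B, giving G major.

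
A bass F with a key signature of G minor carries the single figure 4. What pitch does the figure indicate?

Counting 3 letter steps above F lands on B; in G minor, that letter is Bb.

Bb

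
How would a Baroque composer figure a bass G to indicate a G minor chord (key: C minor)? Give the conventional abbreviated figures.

G is the root of G minor, so the chord is in root position.
A triad in root position is figured 5/3, conventionally abbreviated (no figures — root-position triad).

no figures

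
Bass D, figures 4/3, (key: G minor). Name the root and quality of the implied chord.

The figures 4/3 indicate a seventh chord in second inversion.
In second inversion the root lies a fourth above the bass: a fourth above D in G minor is G.
The chord tones are D, F, G, Bb, giving G minor seventh.

G minor seventh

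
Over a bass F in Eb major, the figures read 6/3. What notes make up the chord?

F, Ab, D

A third above F in this key is Ab.
A sixth above F in this key is D.
Together with the bass F, this spells D diminished in first inversion.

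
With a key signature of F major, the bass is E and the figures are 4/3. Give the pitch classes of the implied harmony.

E, G, A, C

The written figures 4/3 are shorthand for 6/4/3: the 6 is implied.
A third above E in this key is G.
A fourth above E in this key is A.
A sixth above E in this key is C.
Together with the bass E, this spells A minor seventh in second inversion.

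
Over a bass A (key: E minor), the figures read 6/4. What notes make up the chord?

A, D, F#

A fourth above A in this key is D.
A sixth above A in this key is F#.
Together with the bass A, this spells D major in second inversion.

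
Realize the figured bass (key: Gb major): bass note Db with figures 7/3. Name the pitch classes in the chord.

Db, F, Ab, Cb

The written figures 7/3 are shorthand for 7/5/3: the 5 is implied.
A third above Db in this key is F.
A fifth above Db in this key is Ab.
A seventh above Db in this key is Cb.
Together with the bass Db, this spells Db dominant seventh in root position.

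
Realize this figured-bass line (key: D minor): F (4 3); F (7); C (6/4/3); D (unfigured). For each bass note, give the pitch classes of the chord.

F (6/4/3): F, A, Bb, D.
F (7/5/3): F, A, C, E.
C (6/4/3): C, E, F, A.
D (5/3): D, F, A.

F, A, Bb, D | F, A, C, E | C, E, F, A | D, F, A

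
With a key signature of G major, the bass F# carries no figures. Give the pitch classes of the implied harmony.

An unfigured bass implies 5/3.
A third above F# in this key is A.
A fifth above F# in this key is C.
Together with the bass F#, this spells F# diminished in root position.

F#, A, C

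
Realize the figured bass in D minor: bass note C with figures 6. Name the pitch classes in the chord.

C, E, A

The written figures 6 are shorthand for 6/3: the 3 is implied.
A third above C in this key is E.
A sixth above C in this key is A.
Together with the bass C, this spells A minor in first inversion.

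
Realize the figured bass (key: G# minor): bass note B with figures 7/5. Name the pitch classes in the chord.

The written figures 7/5 are shorthand for 7/5/3: the 3 is implied.
A third above B in this key is D#.
A fifth above B in this key is F#.
A seventh above B in this key is A#.
Together with the bass B, this spells B major seventh in root position.

B, D#, F#, A#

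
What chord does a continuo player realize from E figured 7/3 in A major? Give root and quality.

The figures 7/3 indicate a seventh chord in root position.
In root position the bass is the root, so the root is E.
The chord tones are E, G#, B, D, giving E dominant seventh.

E dominant seventh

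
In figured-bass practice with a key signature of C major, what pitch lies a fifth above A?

Counting 4 letter steps above A lands on E; in C major, that letter is E.

E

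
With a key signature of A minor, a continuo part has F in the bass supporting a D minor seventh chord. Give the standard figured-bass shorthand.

6/5

F is the third of D minor seventh, so the chord is in first inversion.
A seventh chord in first inversion is figured 6/5/3, conventionally abbreviated 6/5.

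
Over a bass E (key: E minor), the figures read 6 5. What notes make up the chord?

The written figures 6 5 are shorthand for 6/5/3: the 3 is implied.
A third above E in this key is G.
A fifth above E in this key is B.
A sixth above E in this key is C.
Together with the bass E, this spells C major seventh in first inversion.

E, G, B, C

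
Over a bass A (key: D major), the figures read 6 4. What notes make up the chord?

A, D, F#

A fourth above A in this key is D.
A sixth above A in this key is F#.
Together with the bass A, this spells D major in second inversion.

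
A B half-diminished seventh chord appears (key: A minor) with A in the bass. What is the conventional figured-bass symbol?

4/2

A is the seventh of B half-diminished seventh, so the chord is in third inversion.
A seventh chord in third inversion is figured 6/4/2, conventionally abbreviated 4/2.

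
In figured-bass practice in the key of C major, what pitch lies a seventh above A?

G

Counting 6 letter steps above A lands on G; in C major, that letter is G.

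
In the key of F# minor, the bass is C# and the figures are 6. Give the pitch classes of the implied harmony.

The written figures 6 are shorthand for 6/3: the 3 is implied.
A third above C# in this key is E.
A sixth above C# in this key is A.
Together with the bass C#, this spells A major in first inversion.

C#, E, A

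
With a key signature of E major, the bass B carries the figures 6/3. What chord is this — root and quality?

The figures 6/3 indicate a triad in first inversion.
In first inversion the root lies a sixth above the bass: a sixth above B in E major is G#.
The chord tones are B, D#, G#, giving G# minor.

G# minor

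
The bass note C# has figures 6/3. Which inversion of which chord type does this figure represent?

Intervals of 6/3 above the bass form a triad; the bass is the third, so this is first inversion.

triad, first inversion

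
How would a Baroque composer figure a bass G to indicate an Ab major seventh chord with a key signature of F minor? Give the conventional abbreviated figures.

G is the seventh of Ab major seventh, so the chord is in third inversion.
A seventh chord in third inversion is figured 6/4/2, conventionally abbreviated 4/2.

4/2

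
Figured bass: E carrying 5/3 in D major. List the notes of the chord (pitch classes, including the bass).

E, G, B

A third above E in this key is G.
A fifth above E in this key is B.
Together with the bass E, this spells E minor in root position.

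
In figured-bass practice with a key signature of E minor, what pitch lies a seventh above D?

Counting 6 letter steps above D lands on C; in E minor, that letter is C.

C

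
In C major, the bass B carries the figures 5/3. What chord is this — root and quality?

The figures 5/3 indicate a triad in root position.
In root position the bass is the root, so the root is B.
The chord tones are B, D, F, giving B diminished.

B diminished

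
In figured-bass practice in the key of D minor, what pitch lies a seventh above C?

Counting 6 letter steps above C lands on B; in D minor, that letter is Bb.

Bb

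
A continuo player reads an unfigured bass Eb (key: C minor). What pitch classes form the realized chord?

Eb, G, Bb

An unfigured bass implies 5/3.
A third above Eb in this key is G.
A fifth above Eb in this key is Bb.
Together with the bass Eb, this spells Eb major in root position.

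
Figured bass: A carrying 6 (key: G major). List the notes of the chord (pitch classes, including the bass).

A, C, F#

The written figures 6 are shorthand for 6/3: the 3 is implied.
A third above A in this key is C.
A sixth above A in this key is F#.
Together with the bass A, this spells F# diminished in first inversion.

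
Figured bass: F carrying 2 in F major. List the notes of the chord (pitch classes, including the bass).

The written figures 2 are shorthand for 6/4/2: the 6/4 are implied.
A second above F in this key is G.
A fourth above F in this key is Bb.
A sixth above F in this key is D.
Together with the bass F, this spells G minor seventh in third inversion.

F, G, Bb, D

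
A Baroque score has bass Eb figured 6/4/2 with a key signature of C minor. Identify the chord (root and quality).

F minor seventh

The figures 6/4/2 indicate a seventh chord in third inversion.
In third inversion the root lies a second above the bass: a second above Eb in C minor is F.
The chord tones are Eb, F, Ab, C, giving F minor seventh.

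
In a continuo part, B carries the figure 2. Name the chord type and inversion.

seventh chord, third inversion

2 is shorthand for 6/4/2.
Intervals of 6/4/2 above the bass form a seventh chord; the bass is the seventh, so this is third inversion.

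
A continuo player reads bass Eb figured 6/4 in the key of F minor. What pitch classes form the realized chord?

Eb, Ab, C

A fourth above Eb in this key is Ab.
A sixth above Eb in this key is C.
Together with the bass Eb, this spells Ab major in second inversion.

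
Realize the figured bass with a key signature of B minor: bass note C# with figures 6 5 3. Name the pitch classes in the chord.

A third above C# in this key is E.
A fifth above C# in this key is G.
A sixth above C# in this key is A.
Together with the bass C#, this spells A dominant seventh in first inversion.

C#, E, G, A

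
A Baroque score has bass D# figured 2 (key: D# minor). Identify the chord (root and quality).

The figures 2 indicate a seventh chord in third inversion.
In third inversion the root lies a second above the bass: a second above D# in D# minor is E#.
The chord tones are D#, E#, G#, B, giving E# half-diminished seventh.

E# half-diminished seventh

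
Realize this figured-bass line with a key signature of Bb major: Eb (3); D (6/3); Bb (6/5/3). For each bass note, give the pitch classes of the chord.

Eb (5/3): Eb, G, Bb.
D (6/3): D, F, Bb.
Bb (6/5/3): Bb, D, F, G.

Eb, G, Bb | D, F, Bb | Bb, D, F, G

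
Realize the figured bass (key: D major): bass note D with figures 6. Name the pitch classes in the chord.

D, F#, B

The written figures 6 are shorthand for 6/3: the 3 is implied.
A third above D in this key is F#.
A sixth above D in this key is B.
Together with the bass D, this spells B minor in first inversion.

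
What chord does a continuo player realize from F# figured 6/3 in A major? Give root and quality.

The figures 6/3 indicate a triad in first inversion.
In first inversion the root lies a sixth above the bass: a sixth above F# in A major is D.
The chord tones are F#, A, D, giving D major.

D major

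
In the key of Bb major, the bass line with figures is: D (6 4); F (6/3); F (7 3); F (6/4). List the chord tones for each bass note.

D, G, Bb | F, A, D | F, A, C, Eb | F, Bb, D

D (6/4): D, G, Bb.
F (6/3): F, A, D.
F (7/5/3): F, A, C, Eb.
F (6/4): F, Bb, D.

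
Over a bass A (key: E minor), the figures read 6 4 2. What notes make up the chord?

A, B, D, F#

A second above A in this key is B.
A fourth above A in this key is D.
A sixth above A in this key is F#.
Together with the bass A, this spells B minor seventh in third inversion.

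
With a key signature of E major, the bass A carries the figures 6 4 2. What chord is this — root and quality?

B dominant seventh

The figures 6 4 2 indicate a seventh chord in third inversion.
In third inversion the root lies a second above the bass: a second above A in E major is B.
The chord tones are A, B, D#, F#, giving B dominant seventh.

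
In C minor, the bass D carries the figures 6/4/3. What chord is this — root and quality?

The figures 6/4/3 indicate a seventh chord in second inversion.
In second inversion the root lies a fourth above the bass: a fourth above D in C minor is G.
The chord tones are D, F, G, Bb, giving G minor seventh.

G minor seventh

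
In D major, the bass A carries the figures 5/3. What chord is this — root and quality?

The figures 5/3 indicate a triad in root position.
In root position the bass is the root, so the root is A.
The chord tones are A, C#, E, giving A major.

A major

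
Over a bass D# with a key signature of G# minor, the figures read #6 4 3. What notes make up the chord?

A third above D# in this key is F#.
A fourth above D# in this key is G#.
A sixth above D# in this key is B, raised to B# by the sharp.
Together with the bass D#, this spells G# dominant seventh in second inversion.

D#, F#, G#, B#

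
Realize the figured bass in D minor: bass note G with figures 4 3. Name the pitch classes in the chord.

The written figures 4 3 are shorthand for 6/4/3: the 6 is implied.
A third above G in this key is Bb.
A fourth above G in this key is C.
A sixth above G in this key is E.
Together with the bass G, this spells C dominant seventh in second inversion.

G, Bb, C, E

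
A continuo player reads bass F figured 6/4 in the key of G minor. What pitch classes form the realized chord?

A fourth above F in this key is Bb.
A sixth above F in this key is D.
Together with the bass F, this spells Bb major in second inversion.

F, Bb, D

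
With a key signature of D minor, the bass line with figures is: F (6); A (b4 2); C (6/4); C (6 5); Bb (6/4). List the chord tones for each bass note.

F (6/3): F, A, D.
A (6/b4/2): A, Bb, Db, F.
C (6/4): C, F, A.
C (6/5/3): C, E, G, A.
Bb (6/4): Bb, E, G.

F, A, D | A, Bb, Db, F | C, F, A | C, E, G, A | Bb, E, G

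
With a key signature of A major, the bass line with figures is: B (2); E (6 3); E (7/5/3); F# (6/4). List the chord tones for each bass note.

B (6/4/2): B, C#, E, G#.
E (6/3): E, G#, C#.
E (7/5/3): E, G#, B, D.
F# (6/4): F#, B, D.

B, C#, E, G# | E, G#, C# | E, G#, B, D | F#, B, D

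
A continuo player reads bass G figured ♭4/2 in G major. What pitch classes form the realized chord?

The written figures ♭4/2 are shorthand for 6/4/2: the 6 is implied.
A second above G in this key is A.
A fourth above G in this key is C, lowered to Cb by the flat.
A sixth above G in this key is E.

G, A, Cb, E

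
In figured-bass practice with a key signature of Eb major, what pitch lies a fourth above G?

C

Counting 3 letter steps above G lands on C; in Eb major, that letter is C.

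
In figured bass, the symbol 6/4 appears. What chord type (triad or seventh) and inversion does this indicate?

triad, second inversion

Intervals of 6/4 above the bass form a triad; the bass is the fifth, so this is second inversion.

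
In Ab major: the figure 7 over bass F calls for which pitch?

Eb

Counting 6 letter steps above F lands on E; in Ab major, that letter is Eb.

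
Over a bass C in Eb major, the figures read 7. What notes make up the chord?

The written figures 7 are shorthand for 7/5/3: the 5/3 are implied.
A third above C in this key is Eb.
A fifth above C in this key is G.
A seventh above C in this key is Bb.
Together with the bass C, this spells C minor seventh in root position.

C, Eb, G, Bb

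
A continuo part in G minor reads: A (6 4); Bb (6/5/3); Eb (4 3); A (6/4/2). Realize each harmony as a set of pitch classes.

A, D, F | Bb, D, F, G | Eb, G, A, C | A, Bb, D, F

A (6/4): A, D, F.
Bb (6/5/3): Bb, D, F, G.
Eb (6/4/3): Eb, G, A, C.
A (6/4/2): A, Bb, D, F.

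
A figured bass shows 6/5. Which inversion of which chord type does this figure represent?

seventh chord, first inversion

6/5 is shorthand for 6/5/3.
Intervals of 6/5/3 above the bass form a seventh chord; the bass is the third, so this is first inversion.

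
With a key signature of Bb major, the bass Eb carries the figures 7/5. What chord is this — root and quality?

The figures 7/5 indicate a seventh chord in root position.
In root position the bass is the root, so the root is Eb.
The chord tones are Eb, G, Bb, D, giving Eb major seventh.

Eb major seventh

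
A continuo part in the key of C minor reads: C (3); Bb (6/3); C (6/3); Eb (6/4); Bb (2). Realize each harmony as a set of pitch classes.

C (5/3): C, Eb, G.
Bb (6/3): Bb, D, G.
C (6/3): C, Eb, Ab.
Eb (6/4): Eb, Ab, C.
Bb (6/4/2): Bb, C, Eb, G.

C, Eb, G | Bb, D, G | C, Eb, Ab | Eb, Ab, C | Bb, C, Eb, G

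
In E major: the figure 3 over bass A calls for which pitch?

C#

Counting 2 letter steps above A lands on C; in E major, that letter is C#.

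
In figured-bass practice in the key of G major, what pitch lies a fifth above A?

Counting 4 letter steps above A lands on E; in G major, that letter is E.

E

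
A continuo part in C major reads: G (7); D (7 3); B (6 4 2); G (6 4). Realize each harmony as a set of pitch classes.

G, B, D, F | D, F, A, C | B, C, E, G | G, C, E

G (7/5/3): G, B, D, F.
D (7/5/3): D, F, A, C.
B (6/4/2): B, C, E, G.
G (6/4): G, C, E.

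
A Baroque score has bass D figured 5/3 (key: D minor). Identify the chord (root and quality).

D minor

The figures 5/3 indicate a triad in root position.
In root position the bass is the root, so the root is D.
The chord tones are D, F, A, giving D minor.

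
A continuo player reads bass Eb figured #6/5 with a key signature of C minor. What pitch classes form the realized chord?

Eb, G, Bb, C#

The written figures #6/5 are shorthand for 6/5/3: the 3 is implied.
A third above Eb in this key is G.
A fifth above Eb in this key is Bb.
A sixth above Eb in this key is C, raised to C# by the sharp.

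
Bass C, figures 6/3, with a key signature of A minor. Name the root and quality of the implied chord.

The figures 6/3 indicate a triad in first inversion.
In first inversion the root lies a sixth above the bass: a sixth above C in A minor is A.
The chord tones are C, E, A, giving A minor.

A minor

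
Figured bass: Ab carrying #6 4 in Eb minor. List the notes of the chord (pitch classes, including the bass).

Ab, Db, F#

A fourth above Ab in this key is Db.
A sixth above Ab in this key is F, raised to F# by the sharp.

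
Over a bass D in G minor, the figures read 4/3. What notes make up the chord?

The written figures 4/3 are shorthand for 6/4/3: the 6 is implied.
A third above D in this key is F.
A fourth above D in this key is G.
A sixth above D in this key is Bb.
Together with the bass D, this spells G minor seventh in second inversion.

D, F, G, Bb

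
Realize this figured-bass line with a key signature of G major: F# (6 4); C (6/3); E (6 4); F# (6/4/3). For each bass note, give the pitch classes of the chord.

F#, B, D | C, E, A | E, A, C | F#, A, B, D

F# (6/4): F#, B, D.
C (6/3): C, E, A.
E (6/4): E, A, C.
F# (6/4/3): F#, A, B, D.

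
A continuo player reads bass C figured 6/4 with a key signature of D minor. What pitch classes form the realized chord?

C, F, A

A fourth above C in this key is F.
A sixth above C in this key is A.
Together with the bass C, this spells F major in second inversion.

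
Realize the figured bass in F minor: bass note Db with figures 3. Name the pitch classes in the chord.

The written figures 3 are shorthand for 5/3: the 5 is implied.
A third above Db in this key is F.
A fifth above Db in this key is Ab.
Together with the bass Db, this spells Db major in root position.

Db, F, Ab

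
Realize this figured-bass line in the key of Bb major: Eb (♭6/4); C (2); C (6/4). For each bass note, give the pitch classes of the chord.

Eb (b6/4): Eb, A, Cb.
C (6/4/2): C, D, F, A.
C (6/4): C, F, A.

Eb, A, Cb | C, D, F, A | C, F, A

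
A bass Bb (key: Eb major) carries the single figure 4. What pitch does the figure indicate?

Eb

Counting 3 letter steps above Bb lands on E; in Eb major, that letter is Eb.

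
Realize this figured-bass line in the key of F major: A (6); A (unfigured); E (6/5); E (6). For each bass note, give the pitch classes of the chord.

A, C, F | A, C, E | E, G, Bb, C | E, G, C

A (6/3): A, C, F.
A (5/3): A, C, E.
E (6/5/3): E, G, Bb, C.
E (6/3): E, G, C.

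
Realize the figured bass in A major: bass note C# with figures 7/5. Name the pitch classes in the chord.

C#, E, G#, B

The written figures 7/5 are shorthand for 7/5/3: the 3 is implied.
A third above C# in this key is E.
A fifth above C# in this key is G#.
A seventh above C# in this key is B.
Together with the bass C#, this spells C# minor seventh in root position.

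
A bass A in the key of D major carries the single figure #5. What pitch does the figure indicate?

E#

Counting 4 letter steps above A lands on E; in D major, that letter is E.
The #5 figure raises it a semitone, giving E#.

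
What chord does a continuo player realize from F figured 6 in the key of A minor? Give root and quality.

The figures 6 indicate a triad in first inversion.
In first inversion the root lies a sixth above the bass: a sixth above F in A minor is D.
The chord tones are F, A, D, giving D minor.

D minor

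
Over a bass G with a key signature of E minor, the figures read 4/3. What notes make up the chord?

The written figures 4/3 are shorthand for 6/4/3: the 6 is implied.
A third above G in this key is B.
A fourth above G in this key is C.
A sixth above G in this key is E.
Together with the bass G, this spells C major seventh in second inversion.

G, B, C, E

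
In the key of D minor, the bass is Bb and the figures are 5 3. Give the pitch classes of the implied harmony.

Bb, D, F

A third above Bb in this key is D.
A fifth above Bb in this key is F.
Together with the bass Bb, this spells Bb major in root position.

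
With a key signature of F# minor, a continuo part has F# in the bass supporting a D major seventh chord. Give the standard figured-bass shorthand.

F# is the third of D major seventh, so the chord is in first inversion.
A seventh chord in first inversion is figured 6/5/3, conventionally abbreviated 6/5.

6/5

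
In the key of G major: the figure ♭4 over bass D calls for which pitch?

Counting 3 letter steps above D lands on G; in G major, that letter is G.
The b4 figure lowers it a semitone, giving Gb.

Gb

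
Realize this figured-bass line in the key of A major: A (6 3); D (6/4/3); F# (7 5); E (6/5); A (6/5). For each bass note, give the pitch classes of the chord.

A, C#, F# | D, F#, G#, B | F#, A, C#, E | E, G#, B, C# | A, C#, E, F#

A (6/3): A, C#, F#.
D (6/4/3): D, F#, G#, B.
F# (7/5/3): F#, A, C#, E.
E (6/5/3): E, G#, B, C#.
A (6/5/3): A, C#, E, F#.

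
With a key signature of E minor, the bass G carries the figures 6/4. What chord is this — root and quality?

C major

The figures 6/4 indicate a triad in second inversion.
In second inversion the root lies a fourth above the bass: a fourth above G in E minor is C.
The chord tones are G, C, E, giving C major.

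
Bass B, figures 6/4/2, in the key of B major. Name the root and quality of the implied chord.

The figures 6/4/2 indicate a seventh chord in third inversion.
In third inversion the root lies a second above the bass: a second above B in B major is C#.
The chord tones are B, C#, E, G#, giving C# minor seventh.

C# minor seventh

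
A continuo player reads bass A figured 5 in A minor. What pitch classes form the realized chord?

A, C, E

The written figures 5 are shorthand for 5/3: the 3 is implied.
A third above A in this key is C.
A fifth above A in this key is E.
Together with the bass A, this spells A minor in root position.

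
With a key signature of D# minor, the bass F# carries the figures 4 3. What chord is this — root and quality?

The figures 4 3 indicate a seventh chord in second inversion.
In second inversion the root lies a fourth above the bass: a fourth above F# in D# minor is B.
The chord tones are F#, A#, B, D#, giving B major seventh.

B major seventh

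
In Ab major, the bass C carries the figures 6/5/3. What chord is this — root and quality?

Ab major seventh

The figures 6/5/3 indicate a seventh chord in first inversion.
In first inversion the root lies a sixth above the bass: a sixth above C in Ab major is Ab.
The chord tones are C, Eb, G, Ab, giving Ab major seventh.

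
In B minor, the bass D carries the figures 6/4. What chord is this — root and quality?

G major

The figures 6/4 indicate a triad in second inversion.
In second inversion the root lies a fourth above the bass: a fourth above D in B minor is G.
The chord tones are D, G, B, giving G major.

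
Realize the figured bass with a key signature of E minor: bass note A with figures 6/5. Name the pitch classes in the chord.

A, C, E, F#

The written figures 6/5 are shorthand for 6/5/3: the 3 is implied.
A third above A in this key is C.
A fifth above A in this key is E.
A sixth above A in this key is F#.
Together with the bass A, this spells F# half-diminished seventh in first inversion.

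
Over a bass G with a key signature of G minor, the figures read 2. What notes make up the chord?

G, A, C, Eb

The written figures 2 are shorthand for 6/4/2: the 6/4 are implied.
A second above G in this key is A.
A fourth above G in this key is C.
A sixth above G in this key is Eb.
Together with the bass G, this spells A half-diminished seventh in third inversion.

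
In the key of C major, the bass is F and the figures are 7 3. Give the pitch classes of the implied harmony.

The written figures 7 3 are shorthand for 7/5/3: the 5 is implied.
A third above F in this key is A.
A fifth above F in this key is C.
A seventh above F in this key is E.
Together with the bass F, this spells F major seventh in root position.

F, A, C, E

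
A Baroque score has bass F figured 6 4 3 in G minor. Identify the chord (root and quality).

The figures 6 4 3 indicate a seventh chord in second inversion.
In second inversion the root lies a fourth above the bass: a fourth above F in G minor is Bb.
The chord tones are F, A, Bb, D, giving Bb major seventh.

Bb major seventh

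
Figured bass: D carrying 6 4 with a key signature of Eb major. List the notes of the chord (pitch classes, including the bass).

D, G, Bb

A fourth above D in this key is G.
A sixth above D in this key is Bb.
Together with the bass D, this spells G minor in second inversion.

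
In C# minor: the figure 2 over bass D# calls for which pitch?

E

Counting 1 letter step above D# lands on E; in C# minor, that letter is E.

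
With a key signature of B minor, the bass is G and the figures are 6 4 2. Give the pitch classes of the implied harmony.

A second above G in this key is A.
A fourth above G in this key is C#.
A sixth above G in this key is E.
Together with the bass G, this spells A dominant seventh in third inversion.

G, A, C#, E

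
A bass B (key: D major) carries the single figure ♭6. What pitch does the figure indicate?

Gb

Counting 5 letter steps above B lands on G; in D major, that letter is G.
The b6 figure lowers it a semitone, giving Gb.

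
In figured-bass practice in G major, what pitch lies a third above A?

Counting 2 letter steps above A lands on C; in G major, that letter is C.

C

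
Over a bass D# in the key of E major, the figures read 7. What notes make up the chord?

D#, F#, A, C#

The written figures 7 are shorthand for 7/5/3: the 5/3 are implied.
A third above D# in this key is F#.
A fifth above D# in this key is A.
A seventh above D# in this key is C#.
Together with the bass D#, this spells D# half-diminished seventh in root position.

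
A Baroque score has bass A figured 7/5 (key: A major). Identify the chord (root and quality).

A major seventh

The figures 7/5 indicate a seventh chord in root position.
In root position the bass is the root, so the root is A.
The chord tones are A, C#, E, G#, giving A major seventh.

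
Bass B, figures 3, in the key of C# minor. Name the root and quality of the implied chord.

The figures 3 indicate a triad in root position.
In root position the bass is the root, so the root is B.
The chord tones are B, D#, F#, giving B major.

B major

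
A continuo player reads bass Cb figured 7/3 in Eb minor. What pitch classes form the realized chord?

Cb, Eb, Gb, Bb

The written figures 7/3 are shorthand for 7/5/3: the 5 is implied.
A third above Cb in this key is Eb.
A fifth above Cb in this key is Gb.
A seventh above Cb in this key is Bb.
Together with the bass Cb, this spells Cb major seventh in root position.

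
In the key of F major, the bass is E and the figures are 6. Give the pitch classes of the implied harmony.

The written figures 6 are shorthand for 6/3: the 3 is implied.
A third above E in this key is G.
A sixth above E in this key is C.
Together with the bass E, this spells C major in first inversion.

E, G, C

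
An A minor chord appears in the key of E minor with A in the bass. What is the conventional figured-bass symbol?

no figures

A is the root of A minor, so the chord is in root position.
A triad in root position is figured 5/3, conventionally abbreviated (no figures — root-position triad).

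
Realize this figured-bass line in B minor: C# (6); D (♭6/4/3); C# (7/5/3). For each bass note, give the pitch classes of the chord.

C# (6/3): C#, E, A.
D (b6/4/3): D, F#, G, Bb.
C# (7/5/3): C#, E, G, B.

C#, E, A | D, F#, G, Bb | C#, E, G, B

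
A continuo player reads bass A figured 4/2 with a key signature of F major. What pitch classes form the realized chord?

The written figures 4/2 are shorthand for 6/4/2: the 6 is implied.
A second above A in this key is Bb.
A fourth above A in this key is D.
A sixth above A in this key is F.
Together with the bass A, this spells Bb major seventh in third inversion.

A, Bb, D, F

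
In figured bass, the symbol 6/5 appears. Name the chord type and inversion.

6/5 is shorthand for 6/5/3.
Intervals of 6/5/3 above the bass form a seventh chord; the bass is the third, so this is first inversion.

seventh chord, first inversion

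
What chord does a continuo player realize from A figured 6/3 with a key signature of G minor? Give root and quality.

F major

The figures 6/3 indicate a triad in first inversion.
In first inversion the root lies a sixth above the bass: a sixth above A in G minor is F.
The chord tones are A, C, F, giving F major.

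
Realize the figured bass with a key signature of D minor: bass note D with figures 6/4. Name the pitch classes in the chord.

A fourth above D in this key is G.
A sixth above D in this key is Bb.
Together with the bass D, this spells G minor in second inversion.

D, G, Bb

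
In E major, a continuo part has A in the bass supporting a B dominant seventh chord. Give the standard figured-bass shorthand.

A is the seventh of B dominant seventh, so the chord is in third inversion.
A seventh chord in third inversion is figured 6/4/2, conventionally abbreviated 4/2.

4/2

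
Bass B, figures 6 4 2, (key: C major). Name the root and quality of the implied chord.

The figures 6 4 2 indicate a seventh chord in third inversion.
In third inversion the root lies a second above the bass: a second above B in C major is C.
The chord tones are B, C, E, G, giving C major seventh.

C major seventh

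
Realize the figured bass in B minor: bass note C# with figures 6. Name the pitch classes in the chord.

The written figures 6 are shorthand for 6/3: the 3 is implied.
A third above C# in this key is E.
A sixth above C# in this key is A.
Together with the bass C#, this spells A major in first inversion.

C#, E, A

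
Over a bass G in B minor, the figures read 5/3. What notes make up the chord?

A third above G in this key is B.
A fifth above G in this key is D.
Together with the bass G, this spells G major in root position.

G, B, D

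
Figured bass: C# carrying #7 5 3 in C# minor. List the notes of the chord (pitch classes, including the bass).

C#, E, G#, B#

A third above C# in this key is E.
A fifth above C# in this key is G#.
A seventh above C# in this key is B, raised to B# by the sharp.
Together with the bass C#, this spells C# minor-major seventh in root position.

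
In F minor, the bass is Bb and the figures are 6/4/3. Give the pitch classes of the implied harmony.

A third above Bb in this key is Db.
A fourth above Bb in this key is Eb.
A sixth above Bb in this key is G.
Together with the bass Bb, this spells Eb dominant seventh in second inversion.

Bb, Db, Eb, G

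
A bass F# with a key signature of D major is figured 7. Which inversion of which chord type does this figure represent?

7 is shorthand for 7/5/3.
Intervals of 7/5/3 above the bass form a seventh chord; the bass is the root, so this is root position.

seventh chord, root position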